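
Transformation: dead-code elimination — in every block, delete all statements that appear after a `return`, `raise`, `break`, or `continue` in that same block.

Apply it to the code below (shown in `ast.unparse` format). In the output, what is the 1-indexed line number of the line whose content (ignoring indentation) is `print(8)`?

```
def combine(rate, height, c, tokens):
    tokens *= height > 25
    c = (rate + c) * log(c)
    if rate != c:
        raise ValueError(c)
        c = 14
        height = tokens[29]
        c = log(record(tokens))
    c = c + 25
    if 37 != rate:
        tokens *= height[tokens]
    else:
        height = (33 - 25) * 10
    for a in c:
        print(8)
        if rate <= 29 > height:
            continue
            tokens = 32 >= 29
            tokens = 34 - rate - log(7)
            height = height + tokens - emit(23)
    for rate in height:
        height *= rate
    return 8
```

Transformed code:
def combine(rate, height, c, tokens):
    tokens *= height > 25
    c = (rate + c) * log(c)
    if rate != c:
        raise ValueError(c)
    c = c + 25
    if 37 != rate:
        tokens *= height[tokens]
    else:
        height = (33 - 25) * 10
    for a in c:
        print(8)
        if rate <= 29 > height:
            continue
    for rate in height:
        height *= rate
    return 8

12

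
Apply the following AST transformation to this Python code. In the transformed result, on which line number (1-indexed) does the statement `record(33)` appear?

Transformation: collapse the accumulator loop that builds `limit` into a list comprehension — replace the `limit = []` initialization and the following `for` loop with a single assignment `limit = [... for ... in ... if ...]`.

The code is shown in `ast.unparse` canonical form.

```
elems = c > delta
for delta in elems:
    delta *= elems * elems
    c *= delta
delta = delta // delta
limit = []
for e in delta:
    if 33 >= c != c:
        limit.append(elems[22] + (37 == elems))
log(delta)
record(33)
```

8

Transformed code:
elems = c > delta
for delta in elems:
    delta *= elems * elems
    c *= delta
delta = delta // delta
limit = [elems[22] + (37 == elems) for e in delta if 33 >= c != c]
log(delta)
record(33)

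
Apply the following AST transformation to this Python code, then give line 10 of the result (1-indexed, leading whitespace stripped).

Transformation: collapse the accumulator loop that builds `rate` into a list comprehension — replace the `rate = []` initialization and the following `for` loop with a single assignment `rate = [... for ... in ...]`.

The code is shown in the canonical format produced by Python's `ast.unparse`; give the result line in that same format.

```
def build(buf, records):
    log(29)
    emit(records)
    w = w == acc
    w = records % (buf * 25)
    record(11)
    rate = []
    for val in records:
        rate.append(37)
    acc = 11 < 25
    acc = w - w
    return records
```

Transformed code:
def build(buf, records):
    log(29)
    emit(records)
    w = w == acc
    w = records % (buf * 25)
    record(11)
    rate = [37 for val in records]
    acc = 11 < 25
    acc = w - w
    return records

return records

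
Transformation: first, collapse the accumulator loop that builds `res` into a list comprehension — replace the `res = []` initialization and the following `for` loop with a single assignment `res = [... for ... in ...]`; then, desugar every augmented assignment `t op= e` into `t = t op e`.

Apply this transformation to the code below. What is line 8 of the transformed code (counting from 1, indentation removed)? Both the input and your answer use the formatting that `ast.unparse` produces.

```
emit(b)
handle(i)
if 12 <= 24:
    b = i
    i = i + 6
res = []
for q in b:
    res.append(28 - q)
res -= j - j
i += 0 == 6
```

i = i + (0 == 6)

Transformed code:
emit(b)
handle(i)
if 12 <= 24:
    b = i
    i = i + 6
res = [28 - q for q in b]
res = res - (j - j)
i = i + (0 == 6)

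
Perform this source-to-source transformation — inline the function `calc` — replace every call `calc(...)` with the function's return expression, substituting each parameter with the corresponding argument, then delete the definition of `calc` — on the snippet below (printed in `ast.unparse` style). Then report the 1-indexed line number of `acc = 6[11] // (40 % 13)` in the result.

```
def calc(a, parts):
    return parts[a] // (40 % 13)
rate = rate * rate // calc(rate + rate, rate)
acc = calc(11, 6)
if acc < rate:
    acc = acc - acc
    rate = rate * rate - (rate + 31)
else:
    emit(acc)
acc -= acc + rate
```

Transformed code:
rate = rate * rate // (rate[rate + rate] // (40 % 13))
acc = 6[11] // (40 % 13)
if acc < rate:
    acc = acc - acc
    rate = rate * rate - (rate + 31)
else:
    emit(acc)
acc -= acc + rate

2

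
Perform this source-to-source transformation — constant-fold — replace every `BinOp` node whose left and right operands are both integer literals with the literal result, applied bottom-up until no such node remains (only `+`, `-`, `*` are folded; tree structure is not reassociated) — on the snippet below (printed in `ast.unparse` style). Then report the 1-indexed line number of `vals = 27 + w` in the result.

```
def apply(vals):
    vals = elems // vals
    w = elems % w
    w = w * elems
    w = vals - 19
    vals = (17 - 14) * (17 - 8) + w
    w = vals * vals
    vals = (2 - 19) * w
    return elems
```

6

Transformed code:
def apply(vals):
    vals = elems // vals
    w = elems % w
    w = w * elems
    w = vals - 19
    vals = 27 + w
    w = vals * vals
    vals = -17 * w
    return elems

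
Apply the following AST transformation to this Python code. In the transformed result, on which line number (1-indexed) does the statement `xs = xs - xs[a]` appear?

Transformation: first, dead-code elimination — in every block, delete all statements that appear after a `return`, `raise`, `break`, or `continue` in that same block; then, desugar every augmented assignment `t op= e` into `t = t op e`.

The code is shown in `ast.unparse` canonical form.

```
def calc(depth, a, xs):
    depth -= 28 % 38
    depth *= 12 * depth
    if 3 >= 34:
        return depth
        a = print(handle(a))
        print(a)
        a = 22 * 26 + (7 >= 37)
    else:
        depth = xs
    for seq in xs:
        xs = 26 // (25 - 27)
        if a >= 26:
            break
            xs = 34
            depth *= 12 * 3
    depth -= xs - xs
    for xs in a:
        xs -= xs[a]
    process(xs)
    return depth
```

14

Transformed code:
def calc(depth, a, xs):
    depth = depth - 28 % 38
    depth = depth * (12 * depth)
    if 3 >= 34:
        return depth
    else:
        depth = xs
    for seq in xs:
        xs = 26 // (25 - 27)
        if a >= 26:
            break
    depth = depth - (xs - xs)
    for xs in a:
        xs = xs - xs[a]
    process(xs)
    return depth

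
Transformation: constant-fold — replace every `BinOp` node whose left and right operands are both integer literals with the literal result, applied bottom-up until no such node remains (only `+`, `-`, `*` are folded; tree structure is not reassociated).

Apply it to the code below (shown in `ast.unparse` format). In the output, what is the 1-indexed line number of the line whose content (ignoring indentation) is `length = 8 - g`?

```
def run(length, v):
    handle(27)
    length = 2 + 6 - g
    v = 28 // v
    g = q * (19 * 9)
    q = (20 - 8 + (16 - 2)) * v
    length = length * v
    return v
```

Transformed code:
def run(length, v):
    handle(27)
    length = 8 - g
    v = 28 // v
    g = q * 171
    q = 26 * v
    length = length * v
    return v

3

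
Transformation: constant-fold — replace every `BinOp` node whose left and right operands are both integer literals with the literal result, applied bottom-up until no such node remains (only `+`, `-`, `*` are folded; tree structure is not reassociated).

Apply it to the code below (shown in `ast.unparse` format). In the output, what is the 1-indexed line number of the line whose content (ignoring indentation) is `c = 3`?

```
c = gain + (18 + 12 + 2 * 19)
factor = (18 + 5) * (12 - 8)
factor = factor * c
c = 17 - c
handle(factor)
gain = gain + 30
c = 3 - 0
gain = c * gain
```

7

Transformed code:
c = gain + 68
factor = 92
factor = factor * c
c = 17 - c
handle(factor)
gain = gain + 30
c = 3
gain = c * gain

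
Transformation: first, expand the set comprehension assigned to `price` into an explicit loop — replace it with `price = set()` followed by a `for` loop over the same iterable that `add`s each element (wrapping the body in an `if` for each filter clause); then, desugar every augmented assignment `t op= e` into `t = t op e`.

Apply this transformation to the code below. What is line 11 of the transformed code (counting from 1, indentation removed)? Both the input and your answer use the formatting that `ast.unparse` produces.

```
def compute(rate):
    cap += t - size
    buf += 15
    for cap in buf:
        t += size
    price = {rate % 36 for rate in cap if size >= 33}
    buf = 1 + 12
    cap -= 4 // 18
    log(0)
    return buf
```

Transformed code:
def compute(rate):
    cap = cap + (t - size)
    buf = buf + 15
    for cap in buf:
        t = t + size
    price = set()
    for rate in cap:
        if size >= 33:
            price.add(rate % 36)
    buf = 1 + 12
    cap = cap - 4 // 18
    log(0)
    return buf

cap = cap - 4 // 18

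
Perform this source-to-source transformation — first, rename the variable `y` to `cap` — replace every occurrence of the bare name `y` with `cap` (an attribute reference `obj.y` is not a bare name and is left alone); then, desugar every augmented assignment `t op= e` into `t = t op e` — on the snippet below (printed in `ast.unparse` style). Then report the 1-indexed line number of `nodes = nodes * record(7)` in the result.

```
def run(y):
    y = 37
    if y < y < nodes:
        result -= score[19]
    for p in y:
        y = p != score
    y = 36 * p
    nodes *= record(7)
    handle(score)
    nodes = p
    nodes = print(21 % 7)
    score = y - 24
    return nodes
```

Transformed code:
def run(cap):
    cap = 37
    if cap < cap < nodes:
        result = result - score[19]
    for p in cap:
        cap = p != score
    cap = 36 * p
    nodes = nodes * record(7)
    handle(score)
    nodes = p
    nodes = print(21 % 7)
    score = cap - 24
    return nodes

8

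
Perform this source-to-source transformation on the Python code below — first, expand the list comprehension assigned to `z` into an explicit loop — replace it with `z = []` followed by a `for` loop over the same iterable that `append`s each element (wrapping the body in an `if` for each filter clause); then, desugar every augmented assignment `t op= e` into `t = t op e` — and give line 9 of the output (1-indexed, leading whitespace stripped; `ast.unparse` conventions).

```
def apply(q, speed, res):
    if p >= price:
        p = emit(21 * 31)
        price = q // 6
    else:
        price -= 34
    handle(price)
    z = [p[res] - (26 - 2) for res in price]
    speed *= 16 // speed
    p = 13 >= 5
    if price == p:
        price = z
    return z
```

for res in price:

Transformed code:
def apply(q, speed, res):
    if p >= price:
        p = emit(21 * 31)
        price = q // 6
    else:
        price = price - 34
    handle(price)
    z = []
    for res in price:
        z.append(p[res] - (26 - 2))
    speed = speed * (16 // speed)
    p = 13 >= 5
    if price == p:
        price = z
    return z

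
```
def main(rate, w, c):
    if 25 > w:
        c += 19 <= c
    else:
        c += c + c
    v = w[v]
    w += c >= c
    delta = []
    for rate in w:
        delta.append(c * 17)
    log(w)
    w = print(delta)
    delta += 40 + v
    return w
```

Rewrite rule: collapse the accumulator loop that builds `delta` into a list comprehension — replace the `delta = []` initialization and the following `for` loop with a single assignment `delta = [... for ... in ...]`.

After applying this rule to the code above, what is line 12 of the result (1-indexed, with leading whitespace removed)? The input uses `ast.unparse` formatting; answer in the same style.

Transformed code:
def main(rate, w, c):
    if 25 > w:
        c += 19 <= c
    else:
        c += c + c
    v = w[v]
    w += c >= c
    delta = [c * 17 for rate in w]
    log(w)
    w = print(delta)
    delta += 40 + v
    return w

return w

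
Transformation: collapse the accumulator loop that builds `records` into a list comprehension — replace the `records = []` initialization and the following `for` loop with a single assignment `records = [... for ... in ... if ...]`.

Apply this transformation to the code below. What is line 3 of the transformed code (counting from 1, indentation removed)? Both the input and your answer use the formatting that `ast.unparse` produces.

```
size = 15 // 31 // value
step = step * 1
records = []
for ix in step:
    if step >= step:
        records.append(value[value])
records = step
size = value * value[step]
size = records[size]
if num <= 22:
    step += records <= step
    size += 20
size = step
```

records = [value[value] for ix in step if step >= step]

Transformed code:
size = 15 // 31 // value
step = step * 1
records = [value[value] for ix in step if step >= step]
records = step
size = value * value[step]
size = records[size]
if num <= 22:
    step += records <= step
    size += 20
size = step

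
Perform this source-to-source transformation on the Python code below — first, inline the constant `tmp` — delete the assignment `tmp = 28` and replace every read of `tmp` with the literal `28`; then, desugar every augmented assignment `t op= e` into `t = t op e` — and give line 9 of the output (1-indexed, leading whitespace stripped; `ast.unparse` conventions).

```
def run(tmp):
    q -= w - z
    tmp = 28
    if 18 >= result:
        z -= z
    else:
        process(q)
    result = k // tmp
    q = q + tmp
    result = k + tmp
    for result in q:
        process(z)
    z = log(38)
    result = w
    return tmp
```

Transformed code:
def run(tmp):
    q = q - (w - z)
    if 18 >= result:
        z = z - z
    else:
        process(q)
    result = k // 28
    q = q + 28
    result = k + 28
    for result in q:
        process(z)
    z = log(38)
    result = w
    return 28

result = k + 28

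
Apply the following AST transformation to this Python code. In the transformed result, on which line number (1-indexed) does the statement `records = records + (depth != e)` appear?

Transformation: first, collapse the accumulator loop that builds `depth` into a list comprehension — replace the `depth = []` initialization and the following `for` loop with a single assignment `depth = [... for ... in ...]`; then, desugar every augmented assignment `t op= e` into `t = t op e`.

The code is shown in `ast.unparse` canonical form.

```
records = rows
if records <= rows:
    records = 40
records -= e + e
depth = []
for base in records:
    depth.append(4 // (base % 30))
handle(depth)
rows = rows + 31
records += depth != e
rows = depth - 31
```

8

Transformed code:
records = rows
if records <= rows:
    records = 40
records = records - (e + e)
depth = [4 // (base % 30) for base in records]
handle(depth)
rows = rows + 31
records = records + (depth != e)
rows = depth - 31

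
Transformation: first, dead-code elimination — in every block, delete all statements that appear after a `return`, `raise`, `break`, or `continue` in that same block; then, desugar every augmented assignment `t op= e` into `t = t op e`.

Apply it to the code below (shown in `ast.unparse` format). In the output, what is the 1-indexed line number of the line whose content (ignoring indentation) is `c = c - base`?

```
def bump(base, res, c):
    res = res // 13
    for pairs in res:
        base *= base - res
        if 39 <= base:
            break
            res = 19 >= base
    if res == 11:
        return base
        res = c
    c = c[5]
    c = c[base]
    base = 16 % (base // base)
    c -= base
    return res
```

Transformed code:
def bump(base, res, c):
    res = res // 13
    for pairs in res:
        base = base * (base - res)
        if 39 <= base:
            break
    if res == 11:
        return base
    c = c[5]
    c = c[base]
    base = 16 % (base // base)
    c = c - base
    return res

12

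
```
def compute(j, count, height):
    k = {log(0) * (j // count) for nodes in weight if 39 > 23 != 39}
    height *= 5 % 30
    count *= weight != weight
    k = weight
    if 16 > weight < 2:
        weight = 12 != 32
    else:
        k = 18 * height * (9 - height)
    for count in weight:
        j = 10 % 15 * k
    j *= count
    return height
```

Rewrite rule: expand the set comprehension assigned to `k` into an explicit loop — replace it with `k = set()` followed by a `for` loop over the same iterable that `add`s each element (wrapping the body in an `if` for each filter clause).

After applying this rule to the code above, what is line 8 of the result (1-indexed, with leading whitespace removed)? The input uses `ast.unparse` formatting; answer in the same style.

k = weight

Transformed code:
def compute(j, count, height):
    k = set()
    for nodes in weight:
        if 39 > 23 != 39:
            k.add(log(0) * (j // count))
    height *= 5 % 30
    count *= weight != weight
    k = weight
    if 16 > weight < 2:
        weight = 12 != 32
    else:
        k = 18 * height * (9 - height)
    for count in weight:
        j = 10 % 15 * k
    j *= count
    return height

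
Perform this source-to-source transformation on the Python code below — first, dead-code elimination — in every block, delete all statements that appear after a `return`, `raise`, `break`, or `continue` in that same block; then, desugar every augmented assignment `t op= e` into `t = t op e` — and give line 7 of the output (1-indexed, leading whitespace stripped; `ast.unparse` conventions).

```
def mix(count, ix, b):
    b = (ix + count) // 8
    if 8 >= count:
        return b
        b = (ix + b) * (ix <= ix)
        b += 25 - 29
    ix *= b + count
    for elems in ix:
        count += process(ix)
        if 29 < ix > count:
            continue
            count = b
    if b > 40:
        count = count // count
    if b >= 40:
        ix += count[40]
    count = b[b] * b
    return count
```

count = count + process(ix)

Transformed code:
def mix(count, ix, b):
    b = (ix + count) // 8
    if 8 >= count:
        return b
    ix = ix * (b + count)
    for elems in ix:
        count = count + process(ix)
        if 29 < ix > count:
            continue
    if b > 40:
        count = count // count
    if b >= 40:
        ix = ix + count[40]
    count = b[b] * b
    return count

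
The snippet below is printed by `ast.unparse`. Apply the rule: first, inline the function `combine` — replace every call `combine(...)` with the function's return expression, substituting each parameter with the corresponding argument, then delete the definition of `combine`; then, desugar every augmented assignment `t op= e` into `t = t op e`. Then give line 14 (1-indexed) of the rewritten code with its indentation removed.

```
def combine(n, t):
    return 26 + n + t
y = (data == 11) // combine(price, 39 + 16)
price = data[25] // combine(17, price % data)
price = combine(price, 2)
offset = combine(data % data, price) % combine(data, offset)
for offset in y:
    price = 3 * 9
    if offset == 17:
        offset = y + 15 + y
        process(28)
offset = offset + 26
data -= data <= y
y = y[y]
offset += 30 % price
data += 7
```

Transformed code:
y = (data == 11) // (26 + price + (39 + 16))
price = data[25] // (26 + 17 + price % data)
price = 26 + price + 2
offset = (26 + data % data + price) % (26 + data + offset)
for offset in y:
    price = 3 * 9
    if offset == 17:
        offset = y + 15 + y
        process(28)
offset = offset + 26
data = data - (data <= y)
y = y[y]
offset = offset + 30 % price
data = data + 7

data = data + 7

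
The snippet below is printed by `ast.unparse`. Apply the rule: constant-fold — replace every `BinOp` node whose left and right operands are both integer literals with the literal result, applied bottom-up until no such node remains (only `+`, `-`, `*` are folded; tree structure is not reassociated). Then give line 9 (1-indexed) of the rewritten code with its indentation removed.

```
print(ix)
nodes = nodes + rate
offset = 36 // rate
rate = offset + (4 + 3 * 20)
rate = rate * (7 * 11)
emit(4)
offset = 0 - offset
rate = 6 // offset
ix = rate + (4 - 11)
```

ix = rate + -7

Transformed code:
print(ix)
nodes = nodes + rate
offset = 36 // rate
rate = offset + 64
rate = rate * 77
emit(4)
offset = 0 - offset
rate = 6 // offset
ix = rate + -7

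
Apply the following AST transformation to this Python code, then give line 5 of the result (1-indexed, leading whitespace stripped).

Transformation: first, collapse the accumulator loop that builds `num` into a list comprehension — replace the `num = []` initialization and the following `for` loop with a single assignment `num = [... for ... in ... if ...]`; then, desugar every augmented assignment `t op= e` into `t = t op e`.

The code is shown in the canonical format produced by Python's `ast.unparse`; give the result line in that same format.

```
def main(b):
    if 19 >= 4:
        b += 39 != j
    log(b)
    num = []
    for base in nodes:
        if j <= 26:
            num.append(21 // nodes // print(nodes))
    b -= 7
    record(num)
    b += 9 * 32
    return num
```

num = [21 // nodes // print(nodes) for base in nodes if j <= 26]

Transformed code:
def main(b):
    if 19 >= 4:
        b = b + (39 != j)
    log(b)
    num = [21 // nodes // print(nodes) for base in nodes if j <= 26]
    b = b - 7
    record(num)
    b = b + 9 * 32
    return num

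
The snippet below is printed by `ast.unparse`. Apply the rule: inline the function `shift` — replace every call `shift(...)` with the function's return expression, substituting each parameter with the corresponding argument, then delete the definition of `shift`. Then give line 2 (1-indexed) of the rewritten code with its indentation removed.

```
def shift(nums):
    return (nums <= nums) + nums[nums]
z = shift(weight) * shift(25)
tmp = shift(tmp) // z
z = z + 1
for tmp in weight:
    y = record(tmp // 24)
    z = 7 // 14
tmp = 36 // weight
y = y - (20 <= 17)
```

Transformed code:
z = ((weight <= weight) + weight[weight]) * ((25 <= 25) + 25[25])
tmp = ((tmp <= tmp) + tmp[tmp]) // z
z = z + 1
for tmp in weight:
    y = record(tmp // 24)
    z = 7 // 14
tmp = 36 // weight
y = y - (20 <= 17)

tmp = ((tmp <= tmp) + tmp[tmp]) // z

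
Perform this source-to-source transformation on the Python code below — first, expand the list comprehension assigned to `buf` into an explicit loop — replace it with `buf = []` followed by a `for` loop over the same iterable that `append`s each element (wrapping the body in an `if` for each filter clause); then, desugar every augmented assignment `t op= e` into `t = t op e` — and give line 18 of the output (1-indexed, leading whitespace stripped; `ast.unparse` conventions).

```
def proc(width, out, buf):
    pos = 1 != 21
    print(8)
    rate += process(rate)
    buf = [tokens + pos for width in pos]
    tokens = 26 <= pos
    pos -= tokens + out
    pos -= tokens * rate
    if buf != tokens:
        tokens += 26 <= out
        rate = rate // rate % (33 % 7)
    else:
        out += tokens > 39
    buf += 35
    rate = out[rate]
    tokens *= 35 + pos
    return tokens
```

Transformed code:
def proc(width, out, buf):
    pos = 1 != 21
    print(8)
    rate = rate + process(rate)
    buf = []
    for width in pos:
        buf.append(tokens + pos)
    tokens = 26 <= pos
    pos = pos - (tokens + out)
    pos = pos - tokens * rate
    if buf != tokens:
        tokens = tokens + (26 <= out)
        rate = rate // rate % (33 % 7)
    else:
        out = out + (tokens > 39)
    buf = buf + 35
    rate = out[rate]
    tokens = tokens * (35 + pos)
    return tokens

tokens = tokens * (35 + pos)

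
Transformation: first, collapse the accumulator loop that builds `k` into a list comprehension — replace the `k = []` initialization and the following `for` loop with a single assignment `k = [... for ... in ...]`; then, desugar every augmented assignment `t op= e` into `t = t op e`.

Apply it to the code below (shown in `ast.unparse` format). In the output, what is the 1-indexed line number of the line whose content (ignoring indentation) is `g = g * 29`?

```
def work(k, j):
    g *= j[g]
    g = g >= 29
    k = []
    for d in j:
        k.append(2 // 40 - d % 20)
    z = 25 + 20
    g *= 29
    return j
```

Transformed code:
def work(k, j):
    g = g * j[g]
    g = g >= 29
    k = [2 // 40 - d % 20 for d in j]
    z = 25 + 20
    g = g * 29
    return j

6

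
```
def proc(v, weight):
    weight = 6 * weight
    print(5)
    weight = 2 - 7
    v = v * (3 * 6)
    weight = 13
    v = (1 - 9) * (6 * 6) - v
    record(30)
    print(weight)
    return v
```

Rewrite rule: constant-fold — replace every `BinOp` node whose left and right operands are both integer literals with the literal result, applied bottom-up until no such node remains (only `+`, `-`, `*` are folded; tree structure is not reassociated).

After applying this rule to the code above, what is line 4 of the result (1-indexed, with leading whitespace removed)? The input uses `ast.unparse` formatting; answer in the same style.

Transformed code:
def proc(v, weight):
    weight = 6 * weight
    print(5)
    weight = -5
    v = v * 18
    weight = 13
    v = -288 - v
    record(30)
    print(weight)
    return v

weight = -5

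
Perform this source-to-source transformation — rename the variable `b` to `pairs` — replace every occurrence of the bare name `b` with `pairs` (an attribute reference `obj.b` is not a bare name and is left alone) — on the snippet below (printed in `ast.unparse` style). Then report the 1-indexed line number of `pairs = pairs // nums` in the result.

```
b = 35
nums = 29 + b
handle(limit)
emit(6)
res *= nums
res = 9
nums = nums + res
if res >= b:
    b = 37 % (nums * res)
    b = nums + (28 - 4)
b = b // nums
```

Transformed code:
pairs = 35
nums = 29 + pairs
handle(limit)
emit(6)
res *= nums
res = 9
nums = nums + res
if res >= pairs:
    pairs = 37 % (nums * res)
    pairs = nums + (28 - 4)
pairs = pairs // nums

11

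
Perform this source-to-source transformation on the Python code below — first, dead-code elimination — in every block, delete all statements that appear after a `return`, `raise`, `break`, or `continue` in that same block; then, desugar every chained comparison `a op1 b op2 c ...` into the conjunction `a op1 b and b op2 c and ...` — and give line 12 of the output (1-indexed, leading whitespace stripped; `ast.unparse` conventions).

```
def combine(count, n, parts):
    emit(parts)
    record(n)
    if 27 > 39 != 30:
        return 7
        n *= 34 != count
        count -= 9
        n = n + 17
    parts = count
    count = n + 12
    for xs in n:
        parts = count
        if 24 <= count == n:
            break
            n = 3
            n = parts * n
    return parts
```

Transformed code:
def combine(count, n, parts):
    emit(parts)
    record(n)
    if 27 > 39 and 39 != 30:
        return 7
    parts = count
    count = n + 12
    for xs in n:
        parts = count
        if 24 <= count and count == n:
            break
    return parts

return parts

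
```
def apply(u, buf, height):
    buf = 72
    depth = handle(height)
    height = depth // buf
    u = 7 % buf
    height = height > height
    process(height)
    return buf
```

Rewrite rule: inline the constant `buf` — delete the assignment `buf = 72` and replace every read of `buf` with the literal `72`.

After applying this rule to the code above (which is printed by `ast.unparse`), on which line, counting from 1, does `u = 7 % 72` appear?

Transformed code:
def apply(u, buf, height):
    depth = handle(height)
    height = depth // 72
    u = 7 % 72
    height = height > height
    process(height)
    return 72

4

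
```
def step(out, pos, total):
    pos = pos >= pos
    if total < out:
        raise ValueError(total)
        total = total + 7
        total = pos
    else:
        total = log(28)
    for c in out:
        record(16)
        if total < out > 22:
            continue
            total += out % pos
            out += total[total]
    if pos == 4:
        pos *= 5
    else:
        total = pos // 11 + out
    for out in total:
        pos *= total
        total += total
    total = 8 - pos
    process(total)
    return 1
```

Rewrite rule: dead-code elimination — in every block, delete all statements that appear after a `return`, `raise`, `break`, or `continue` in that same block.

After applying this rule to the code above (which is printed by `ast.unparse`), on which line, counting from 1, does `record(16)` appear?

Transformed code:
def step(out, pos, total):
    pos = pos >= pos
    if total < out:
        raise ValueError(total)
    else:
        total = log(28)
    for c in out:
        record(16)
        if total < out > 22:
            continue
    if pos == 4:
        pos *= 5
    else:
        total = pos // 11 + out
    for out in total:
        pos *= total
        total += total
    total = 8 - pos
    process(total)
    return 1

8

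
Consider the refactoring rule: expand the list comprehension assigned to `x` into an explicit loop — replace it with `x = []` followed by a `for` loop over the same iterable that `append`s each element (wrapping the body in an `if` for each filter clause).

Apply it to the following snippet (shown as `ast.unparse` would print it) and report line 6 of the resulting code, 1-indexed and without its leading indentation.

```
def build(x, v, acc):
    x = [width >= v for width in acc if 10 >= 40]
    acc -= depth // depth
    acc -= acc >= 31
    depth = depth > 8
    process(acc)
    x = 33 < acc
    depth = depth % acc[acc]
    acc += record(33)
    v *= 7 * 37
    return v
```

acc -= depth // depth

Transformed code:
def build(x, v, acc):
    x = []
    for width in acc:
        if 10 >= 40:
            x.append(width >= v)
    acc -= depth // depth
    acc -= acc >= 31
    depth = depth > 8
    process(acc)
    x = 33 < acc
    depth = depth % acc[acc]
    acc += record(33)
    v *= 7 * 37
    return v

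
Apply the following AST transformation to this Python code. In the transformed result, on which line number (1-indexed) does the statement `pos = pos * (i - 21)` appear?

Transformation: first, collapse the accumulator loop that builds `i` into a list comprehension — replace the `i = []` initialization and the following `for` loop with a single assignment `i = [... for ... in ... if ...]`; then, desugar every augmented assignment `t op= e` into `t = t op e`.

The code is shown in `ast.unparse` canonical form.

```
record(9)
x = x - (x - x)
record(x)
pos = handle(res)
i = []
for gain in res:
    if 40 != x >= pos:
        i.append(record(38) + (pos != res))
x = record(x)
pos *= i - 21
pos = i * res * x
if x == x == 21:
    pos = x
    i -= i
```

7

Transformed code:
record(9)
x = x - (x - x)
record(x)
pos = handle(res)
i = [record(38) + (pos != res) for gain in res if 40 != x >= pos]
x = record(x)
pos = pos * (i - 21)
pos = i * res * x
if x == x == 21:
    pos = x
    i = i - i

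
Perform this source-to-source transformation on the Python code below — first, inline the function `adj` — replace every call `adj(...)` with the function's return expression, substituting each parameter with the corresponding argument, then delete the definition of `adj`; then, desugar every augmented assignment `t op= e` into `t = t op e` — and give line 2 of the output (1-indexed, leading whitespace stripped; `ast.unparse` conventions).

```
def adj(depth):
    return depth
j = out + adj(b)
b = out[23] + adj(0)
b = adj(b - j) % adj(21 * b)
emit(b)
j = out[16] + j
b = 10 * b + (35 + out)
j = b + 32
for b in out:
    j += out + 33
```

b = out[23] + 0

Transformed code:
j = out + b
b = out[23] + 0
b = (b - j) % (21 * b)
emit(b)
j = out[16] + j
b = 10 * b + (35 + out)
j = b + 32
for b in out:
    j = j + (out + 33)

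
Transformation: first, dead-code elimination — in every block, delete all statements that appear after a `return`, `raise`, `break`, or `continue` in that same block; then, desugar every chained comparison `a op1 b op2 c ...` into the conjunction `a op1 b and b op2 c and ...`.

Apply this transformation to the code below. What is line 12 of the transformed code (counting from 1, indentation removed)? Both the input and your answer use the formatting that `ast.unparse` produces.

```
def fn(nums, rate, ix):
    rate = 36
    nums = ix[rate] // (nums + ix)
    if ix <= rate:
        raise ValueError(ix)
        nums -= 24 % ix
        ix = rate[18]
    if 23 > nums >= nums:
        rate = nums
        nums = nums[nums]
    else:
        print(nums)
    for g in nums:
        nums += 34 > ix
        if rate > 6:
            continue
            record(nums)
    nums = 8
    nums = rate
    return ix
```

Transformed code:
def fn(nums, rate, ix):
    rate = 36
    nums = ix[rate] // (nums + ix)
    if ix <= rate:
        raise ValueError(ix)
    if 23 > nums and nums >= nums:
        rate = nums
        nums = nums[nums]
    else:
        print(nums)
    for g in nums:
        nums += 34 > ix
        if rate > 6:
            continue
    nums = 8
    nums = rate
    return ix

nums += 34 > ix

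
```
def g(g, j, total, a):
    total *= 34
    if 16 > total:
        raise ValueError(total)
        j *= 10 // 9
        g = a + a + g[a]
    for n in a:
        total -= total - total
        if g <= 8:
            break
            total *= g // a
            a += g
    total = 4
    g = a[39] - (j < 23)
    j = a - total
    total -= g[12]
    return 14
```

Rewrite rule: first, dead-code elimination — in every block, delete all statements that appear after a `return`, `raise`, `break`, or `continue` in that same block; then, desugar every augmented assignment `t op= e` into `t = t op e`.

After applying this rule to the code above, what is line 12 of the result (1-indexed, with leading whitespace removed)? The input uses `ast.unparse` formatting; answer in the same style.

total = total - g[12]

Transformed code:
def g(g, j, total, a):
    total = total * 34
    if 16 > total:
        raise ValueError(total)
    for n in a:
        total = total - (total - total)
        if g <= 8:
            break
    total = 4
    g = a[39] - (j < 23)
    j = a - total
    total = total - g[12]
    return 14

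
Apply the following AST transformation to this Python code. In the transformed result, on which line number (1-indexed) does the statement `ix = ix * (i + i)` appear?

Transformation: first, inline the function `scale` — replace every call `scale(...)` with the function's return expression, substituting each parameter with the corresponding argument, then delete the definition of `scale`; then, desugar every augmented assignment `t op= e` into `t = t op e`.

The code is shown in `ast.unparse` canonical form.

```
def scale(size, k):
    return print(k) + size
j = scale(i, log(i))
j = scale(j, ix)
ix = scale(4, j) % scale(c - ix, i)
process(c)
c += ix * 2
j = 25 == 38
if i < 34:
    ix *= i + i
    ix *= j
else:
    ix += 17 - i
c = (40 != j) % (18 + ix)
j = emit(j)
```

Transformed code:
j = print(log(i)) + i
j = print(ix) + j
ix = (print(j) + 4) % (print(i) + (c - ix))
process(c)
c = c + ix * 2
j = 25 == 38
if i < 34:
    ix = ix * (i + i)
    ix = ix * j
else:
    ix = ix + (17 - i)
c = (40 != j) % (18 + ix)
j = emit(j)

8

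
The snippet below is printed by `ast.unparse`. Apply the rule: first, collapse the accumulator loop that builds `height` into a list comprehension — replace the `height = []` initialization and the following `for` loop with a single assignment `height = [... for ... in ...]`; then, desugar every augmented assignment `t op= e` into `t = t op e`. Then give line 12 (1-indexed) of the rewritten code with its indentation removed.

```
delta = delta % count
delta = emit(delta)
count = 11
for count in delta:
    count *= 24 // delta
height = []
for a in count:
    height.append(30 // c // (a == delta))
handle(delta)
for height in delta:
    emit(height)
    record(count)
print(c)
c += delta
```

Transformed code:
delta = delta % count
delta = emit(delta)
count = 11
for count in delta:
    count = count * (24 // delta)
height = [30 // c // (a == delta) for a in count]
handle(delta)
for height in delta:
    emit(height)
    record(count)
print(c)
c = c + delta

c = c + delta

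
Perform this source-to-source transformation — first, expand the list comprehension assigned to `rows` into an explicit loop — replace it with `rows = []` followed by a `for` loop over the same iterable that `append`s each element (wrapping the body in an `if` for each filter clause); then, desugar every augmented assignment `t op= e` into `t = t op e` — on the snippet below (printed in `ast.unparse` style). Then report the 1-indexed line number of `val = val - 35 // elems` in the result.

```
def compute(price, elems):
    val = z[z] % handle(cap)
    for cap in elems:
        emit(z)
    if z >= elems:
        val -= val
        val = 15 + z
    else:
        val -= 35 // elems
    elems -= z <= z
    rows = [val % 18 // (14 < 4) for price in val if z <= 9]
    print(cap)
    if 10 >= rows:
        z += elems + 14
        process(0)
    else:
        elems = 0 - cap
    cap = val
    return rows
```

9

Transformed code:
def compute(price, elems):
    val = z[z] % handle(cap)
    for cap in elems:
        emit(z)
    if z >= elems:
        val = val - val
        val = 15 + z
    else:
        val = val - 35 // elems
    elems = elems - (z <= z)
    rows = []
    for price in val:
        if z <= 9:
            rows.append(val % 18 // (14 < 4))
    print(cap)
    if 10 >= rows:
        z = z + (elems + 14)
        process(0)
    else:
        elems = 0 - cap
    cap = val
    return rows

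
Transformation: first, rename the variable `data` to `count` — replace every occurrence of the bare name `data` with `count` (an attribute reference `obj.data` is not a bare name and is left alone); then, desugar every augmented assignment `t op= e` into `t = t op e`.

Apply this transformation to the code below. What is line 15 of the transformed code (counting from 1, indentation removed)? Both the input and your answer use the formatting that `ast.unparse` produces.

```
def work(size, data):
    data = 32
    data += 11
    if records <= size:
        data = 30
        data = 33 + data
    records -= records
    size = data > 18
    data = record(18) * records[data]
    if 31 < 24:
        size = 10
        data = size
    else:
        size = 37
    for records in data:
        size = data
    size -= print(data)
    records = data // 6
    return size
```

Transformed code:
def work(size, count):
    count = 32
    count = count + 11
    if records <= size:
        count = 30
        count = 33 + count
    records = records - records
    size = count > 18
    count = record(18) * records[count]
    if 31 < 24:
        size = 10
        count = size
    else:
        size = 37
    for records in count:
        size = count
    size = size - print(count)
    records = count // 6
    return size

for records in count:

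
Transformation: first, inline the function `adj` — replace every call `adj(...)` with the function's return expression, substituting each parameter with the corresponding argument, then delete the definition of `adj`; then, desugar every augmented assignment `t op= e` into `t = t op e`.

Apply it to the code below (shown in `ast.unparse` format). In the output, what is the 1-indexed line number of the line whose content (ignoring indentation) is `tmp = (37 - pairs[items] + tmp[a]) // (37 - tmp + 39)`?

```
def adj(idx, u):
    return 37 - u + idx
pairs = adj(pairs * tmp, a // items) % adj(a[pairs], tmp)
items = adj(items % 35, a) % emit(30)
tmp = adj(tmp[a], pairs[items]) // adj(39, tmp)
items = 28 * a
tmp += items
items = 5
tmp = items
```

3

Transformed code:
pairs = (37 - a // items + pairs * tmp) % (37 - tmp + a[pairs])
items = (37 - a + items % 35) % emit(30)
tmp = (37 - pairs[items] + tmp[a]) // (37 - tmp + 39)
items = 28 * a
tmp = tmp + items
items = 5
tmp = items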